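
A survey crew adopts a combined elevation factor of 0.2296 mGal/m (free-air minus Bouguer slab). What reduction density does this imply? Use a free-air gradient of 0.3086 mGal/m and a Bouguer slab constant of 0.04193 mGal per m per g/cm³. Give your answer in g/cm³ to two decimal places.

0.2296 = 0.3086 − 0.04193 × ρ
ρ = (0.3086 − 0.2296) / 0.04193 = 1.88 g/cm³

1.88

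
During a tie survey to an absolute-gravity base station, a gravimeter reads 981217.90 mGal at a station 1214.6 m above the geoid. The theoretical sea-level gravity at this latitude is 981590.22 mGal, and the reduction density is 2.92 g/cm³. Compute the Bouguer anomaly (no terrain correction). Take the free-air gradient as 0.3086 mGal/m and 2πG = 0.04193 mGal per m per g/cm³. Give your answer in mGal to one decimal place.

-146.2

Free-air correction = 0.3086 × 1214.6 = 374.83 mGal
Free-air anomaly = 981217.90 − 981590.22 + (374.83) = 2.51 mGal
Bouguer slab correction = 0.04193 × 2.92 × 1214.6 = 148.71 mGal
Simple Bouguer anomaly = 2.51 − (148.71) = -146.20 mGal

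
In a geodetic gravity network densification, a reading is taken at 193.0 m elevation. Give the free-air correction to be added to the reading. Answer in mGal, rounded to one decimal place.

Free-air correction = 0.3086 × 193.0 = 59.6 mGal

59.6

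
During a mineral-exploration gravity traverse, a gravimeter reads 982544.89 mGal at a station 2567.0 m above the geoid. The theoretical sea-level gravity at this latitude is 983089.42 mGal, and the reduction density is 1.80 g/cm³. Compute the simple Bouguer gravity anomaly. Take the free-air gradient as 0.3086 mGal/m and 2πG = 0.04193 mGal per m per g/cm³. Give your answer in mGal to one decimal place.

53.9

Free-air correction = 0.3086 × 2567.0 = 792.18 mGal
Free-air anomaly = 982544.89 − 983089.42 + (792.18) = 247.65 mGal
Bouguer slab correction = 0.04193 × 1.80 × 2567.0 = 193.74 mGal
Simple Bouguer anomaly = 247.65 − (193.74) = 53.91 mGal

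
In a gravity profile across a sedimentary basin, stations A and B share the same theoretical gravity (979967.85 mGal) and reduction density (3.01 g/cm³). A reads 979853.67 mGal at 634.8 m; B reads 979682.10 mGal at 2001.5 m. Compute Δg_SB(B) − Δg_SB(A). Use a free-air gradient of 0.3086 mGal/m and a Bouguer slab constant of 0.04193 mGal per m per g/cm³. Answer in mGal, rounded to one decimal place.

Δg_SB(A) = 979853.67 − 979967.85 + 0.3086×634.8 − 0.04193×3.01×634.8 = 1.60 mGal
Δg_SB(B) = 979682.10 − 979967.85 + 0.3086×2001.5 − 0.04193×3.01×2001.5 = 79.30 mGal
Difference = 79.30 − (1.60) = 77.70 mGal

77.7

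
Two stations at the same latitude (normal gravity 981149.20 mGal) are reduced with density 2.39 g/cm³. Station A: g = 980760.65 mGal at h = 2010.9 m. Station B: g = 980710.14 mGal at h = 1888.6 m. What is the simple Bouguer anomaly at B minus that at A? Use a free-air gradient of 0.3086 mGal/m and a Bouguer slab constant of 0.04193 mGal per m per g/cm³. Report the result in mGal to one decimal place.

Δg_SB(A) = 980760.65 − 981149.20 + 0.3086×2010.9 − 0.04193×2.39×2010.9 = 30.50 mGal
Δg_SB(B) = 980710.14 − 981149.20 + 0.3086×1888.6 − 0.04193×2.39×1888.6 = -45.50 mGal
Difference = -45.50 − (30.50) = -76.00 mGal

-76.0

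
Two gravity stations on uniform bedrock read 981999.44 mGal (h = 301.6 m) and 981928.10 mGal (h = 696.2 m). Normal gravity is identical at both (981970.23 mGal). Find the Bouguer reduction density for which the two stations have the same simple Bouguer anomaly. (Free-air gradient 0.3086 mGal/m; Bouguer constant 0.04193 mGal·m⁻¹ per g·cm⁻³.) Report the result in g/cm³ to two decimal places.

3.05

Δg_obs = 981928.10 − 981999.44 = -71.34 mGal over Δh = 696.2 − 301.6 = 394.6 m
Equal Bouguer anomalies ⇒ Δg_obs + (0.3086 − 0.04193ρ)·Δh = 0
0.3086 − 0.04193ρ = −Δg_obs/Δh = 0.18079
ρ = (0.3086 − 0.18079) / 0.04193 = 3.05 g/cm³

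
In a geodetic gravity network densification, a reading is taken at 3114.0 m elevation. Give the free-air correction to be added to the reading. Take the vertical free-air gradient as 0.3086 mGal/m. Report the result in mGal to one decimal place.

Free-air correction = 0.3086 × 3114.0 = 961.0 mGal

961.0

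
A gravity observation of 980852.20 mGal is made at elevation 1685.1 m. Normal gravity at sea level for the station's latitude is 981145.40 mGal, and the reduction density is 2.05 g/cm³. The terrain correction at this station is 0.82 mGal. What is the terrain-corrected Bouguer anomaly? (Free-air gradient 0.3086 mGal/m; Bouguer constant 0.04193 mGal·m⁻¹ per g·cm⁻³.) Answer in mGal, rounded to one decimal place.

82.8

Free-air correction = 0.3086 × 1685.1 = 520.02 mGal
Free-air anomaly = 980852.20 − 981145.40 + (520.02) = 226.82 mGal
Bouguer slab correction = 0.04193 × 2.05 × 1685.1 = 144.85 mGal
Simple Bouguer anomaly = 226.82 − (144.85) = 81.97 mGal
Complete Bouguer anomaly = 81.97 + 0.82 = 82.79 mGal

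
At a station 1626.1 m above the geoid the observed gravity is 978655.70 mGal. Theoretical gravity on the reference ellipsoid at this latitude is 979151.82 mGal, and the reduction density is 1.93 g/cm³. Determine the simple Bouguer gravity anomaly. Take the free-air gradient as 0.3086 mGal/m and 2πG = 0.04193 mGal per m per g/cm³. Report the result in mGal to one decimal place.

Free-air correction = 0.3086 × 1626.1 = 501.81 mGal
Free-air anomaly = 978655.70 − 979151.82 + (501.81) = 5.69 mGal
Bouguer slab correction = 0.04193 × 1.93 × 1626.1 = 131.59 mGal
Simple Bouguer anomaly = 5.69 − (131.59) = -125.90 mGal

-125.9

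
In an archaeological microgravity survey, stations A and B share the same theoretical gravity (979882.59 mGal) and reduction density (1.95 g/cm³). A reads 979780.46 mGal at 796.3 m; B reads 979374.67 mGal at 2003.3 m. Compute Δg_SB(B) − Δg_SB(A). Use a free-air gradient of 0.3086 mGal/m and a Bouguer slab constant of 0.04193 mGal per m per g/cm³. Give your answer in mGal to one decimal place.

Δg_SB(A) = 979780.46 − 979882.59 + 0.3086×796.3 − 0.04193×1.95×796.3 = 78.50 mGal
Δg_SB(B) = 979374.67 − 979882.59 + 0.3086×2003.3 − 0.04193×1.95×2003.3 = -53.50 mGal
Difference = -53.50 − (78.50) = -132.00 mGal

-132.0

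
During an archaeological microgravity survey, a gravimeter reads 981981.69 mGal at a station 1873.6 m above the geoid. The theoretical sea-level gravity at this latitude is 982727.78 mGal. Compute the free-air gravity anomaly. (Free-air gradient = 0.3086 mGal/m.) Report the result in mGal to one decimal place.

-167.9

Free-air correction = 0.3086 × 1873.6 = 578.19 mGal
Free-air anomaly = 981981.69 − 982727.78 + (578.19) = -167.90 mGal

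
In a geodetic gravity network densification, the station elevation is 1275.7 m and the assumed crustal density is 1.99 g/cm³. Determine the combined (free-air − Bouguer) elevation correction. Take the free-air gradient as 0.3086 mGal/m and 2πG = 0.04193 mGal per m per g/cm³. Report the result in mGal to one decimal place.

287.2

Combined gradient = 0.3086 − 0.04193 × 1.99 = 0.2251593 mGal/m
Combined elevation correction = 0.2251593 × 1275.7 = 287.2 mGal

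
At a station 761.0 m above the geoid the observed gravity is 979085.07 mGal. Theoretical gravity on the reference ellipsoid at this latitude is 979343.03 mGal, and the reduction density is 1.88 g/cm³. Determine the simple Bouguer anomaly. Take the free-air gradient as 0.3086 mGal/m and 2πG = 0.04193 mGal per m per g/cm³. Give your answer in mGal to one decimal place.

-83.1

Free-air correction = 0.3086 × 761.0 = 234.84 mGal
Free-air anomaly = 979085.07 − 979343.03 + (234.84) = -23.12 mGal
Bouguer slab correction = 0.04193 × 1.88 × 761.0 = 59.99 mGal
Simple Bouguer anomaly = -23.12 − (59.99) = -83.11 mGal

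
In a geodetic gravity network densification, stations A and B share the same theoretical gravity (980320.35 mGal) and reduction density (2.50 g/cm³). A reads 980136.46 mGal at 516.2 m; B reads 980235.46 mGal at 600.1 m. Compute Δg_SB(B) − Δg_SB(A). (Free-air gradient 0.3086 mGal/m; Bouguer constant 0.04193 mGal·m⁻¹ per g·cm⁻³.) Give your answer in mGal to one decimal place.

Δg_SB(A) = 980136.46 − 980320.35 + 0.3086×516.2 − 0.04193×2.50×516.2 = -78.70 mGal
Δg_SB(B) = 980235.46 − 980320.35 + 0.3086×600.1 − 0.04193×2.50×600.1 = 37.40 mGal
Difference = 37.40 − (-78.70) = 116.10 mGal

116.1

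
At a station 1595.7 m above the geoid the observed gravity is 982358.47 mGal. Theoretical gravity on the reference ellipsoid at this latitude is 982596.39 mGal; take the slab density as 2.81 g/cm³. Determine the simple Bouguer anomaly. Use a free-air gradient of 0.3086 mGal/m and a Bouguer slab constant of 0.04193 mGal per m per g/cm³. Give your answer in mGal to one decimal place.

Free-air correction = 0.3086 × 1595.7 = 492.43 mGal
Free-air anomaly = 982358.47 − 982596.39 + (492.43) = 254.51 mGal
Bouguer slab correction = 0.04193 × 2.81 × 1595.7 = 188.01 mGal
Simple Bouguer anomaly = 254.51 − (188.01) = 66.50 mGal

66.5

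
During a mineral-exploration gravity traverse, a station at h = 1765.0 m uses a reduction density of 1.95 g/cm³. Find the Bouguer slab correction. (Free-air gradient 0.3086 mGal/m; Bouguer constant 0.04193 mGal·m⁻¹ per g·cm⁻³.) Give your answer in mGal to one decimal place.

144.3

Bouguer slab correction = 0.04193 × 1.95 × 1765.0 = 144.3 mGal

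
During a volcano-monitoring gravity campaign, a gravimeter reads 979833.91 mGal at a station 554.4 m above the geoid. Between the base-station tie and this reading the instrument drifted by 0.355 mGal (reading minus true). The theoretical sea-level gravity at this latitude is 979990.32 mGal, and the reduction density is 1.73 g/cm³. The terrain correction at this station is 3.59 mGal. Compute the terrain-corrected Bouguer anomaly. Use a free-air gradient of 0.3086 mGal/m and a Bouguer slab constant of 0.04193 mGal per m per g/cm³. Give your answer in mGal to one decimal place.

Drift-corrected reading = 979833.91 − (0.355) = 979833.555 mGal
Free-air correction = 0.3086 × 554.4 = 171.09 mGal
Free-air anomaly = 979833.555 − 979990.32 + (171.09) = 14.325 mGal
Bouguer slab correction = 0.04193 × 1.73 × 554.4 = 40.22 mGal
Simple Bouguer anomaly = 14.325 − (40.22) = -25.895 mGal
Complete Bouguer anomaly = -25.895 + 3.59 = -22.305 mGal

-22.3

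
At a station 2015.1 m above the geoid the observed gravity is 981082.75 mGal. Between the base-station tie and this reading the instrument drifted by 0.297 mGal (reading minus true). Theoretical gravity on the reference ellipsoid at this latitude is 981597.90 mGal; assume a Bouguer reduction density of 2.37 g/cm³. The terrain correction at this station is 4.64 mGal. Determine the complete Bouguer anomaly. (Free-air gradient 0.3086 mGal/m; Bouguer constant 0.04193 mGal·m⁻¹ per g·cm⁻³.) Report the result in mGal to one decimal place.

-89.2

Drift-corrected reading = 981082.75 − (0.297) = 981082.453 mGal
Free-air correction = 0.3086 × 2015.1 = 621.86 mGal
Free-air anomaly = 981082.453 − 981597.90 + (621.86) = 106.413 mGal
Bouguer slab correction = 0.04193 × 2.37 × 2015.1 = 200.25 mGal
Simple Bouguer anomaly = 106.413 − (200.25) = -93.837 mGal
Complete Bouguer anomaly = -93.837 + 4.64 = -89.197 mGal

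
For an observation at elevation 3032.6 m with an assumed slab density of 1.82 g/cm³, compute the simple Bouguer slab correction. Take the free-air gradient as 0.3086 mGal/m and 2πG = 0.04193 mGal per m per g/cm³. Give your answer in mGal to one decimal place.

Bouguer slab correction = 0.04193 × 1.82 × 3032.6 = 231.4 mGal

231.4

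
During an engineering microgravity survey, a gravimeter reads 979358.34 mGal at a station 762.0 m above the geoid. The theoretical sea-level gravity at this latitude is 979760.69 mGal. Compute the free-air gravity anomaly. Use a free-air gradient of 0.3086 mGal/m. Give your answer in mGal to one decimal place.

Free-air correction = 0.3086 × 762.0 = 235.15 mGal
Free-air anomaly = 979358.34 − 979760.69 + (235.15) = -167.20 mGal

-167.2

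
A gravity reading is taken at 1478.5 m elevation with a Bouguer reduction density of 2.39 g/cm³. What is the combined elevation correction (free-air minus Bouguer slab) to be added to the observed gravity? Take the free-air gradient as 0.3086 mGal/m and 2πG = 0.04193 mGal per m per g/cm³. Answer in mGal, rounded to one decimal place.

308.1

Combined gradient = 0.3086 − 0.04193 × 2.39 = 0.2083873 mGal/m
Combined elevation correction = 0.2083873 × 1478.5 = 308.1 mGal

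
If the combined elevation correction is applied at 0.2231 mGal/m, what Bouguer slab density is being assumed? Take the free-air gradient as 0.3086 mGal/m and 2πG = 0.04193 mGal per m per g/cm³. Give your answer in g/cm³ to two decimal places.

2.04

0.2231 = 0.3086 − 0.04193 × ρ
ρ = (0.3086 − 0.2231) / 0.04193 = 2.04 g/cm³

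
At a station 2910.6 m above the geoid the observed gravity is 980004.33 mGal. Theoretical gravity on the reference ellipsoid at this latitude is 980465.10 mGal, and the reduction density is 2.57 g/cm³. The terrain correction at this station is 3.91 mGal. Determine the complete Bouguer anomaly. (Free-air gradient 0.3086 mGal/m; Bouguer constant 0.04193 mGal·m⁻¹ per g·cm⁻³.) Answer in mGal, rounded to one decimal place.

127.7

Free-air correction = 0.3086 × 2910.6 = 898.21 mGal
Free-air anomaly = 980004.33 − 980465.10 + (898.21) = 437.44 mGal
Bouguer slab correction = 0.04193 × 2.57 × 2910.6 = 313.65 mGal
Simple Bouguer anomaly = 437.44 − (313.65) = 123.79 mGal
Complete Bouguer anomaly = 123.79 + 3.91 = 127.70 mGal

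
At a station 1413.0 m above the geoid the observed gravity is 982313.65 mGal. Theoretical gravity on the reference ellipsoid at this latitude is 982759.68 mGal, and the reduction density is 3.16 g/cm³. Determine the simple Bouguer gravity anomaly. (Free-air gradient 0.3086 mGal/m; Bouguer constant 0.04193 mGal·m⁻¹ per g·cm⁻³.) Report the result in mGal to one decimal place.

Free-air correction = 0.3086 × 1413.0 = 436.05 mGal
Free-air anomaly = 982313.65 − 982759.68 + (436.05) = -9.98 mGal
Bouguer slab correction = 0.04193 × 3.16 × 1413.0 = 187.22 mGal
Simple Bouguer anomaly = -9.98 − (187.22) = -197.20 mGal

-197.2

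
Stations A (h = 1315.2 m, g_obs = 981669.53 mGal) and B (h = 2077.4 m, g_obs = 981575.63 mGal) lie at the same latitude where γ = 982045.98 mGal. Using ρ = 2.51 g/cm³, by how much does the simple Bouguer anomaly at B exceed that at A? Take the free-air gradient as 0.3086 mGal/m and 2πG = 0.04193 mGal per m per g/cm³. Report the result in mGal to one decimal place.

Δg_SB(A) = 981669.53 − 982045.98 + 0.3086×1315.2 − 0.04193×2.51×1315.2 = -109.00 mGal
Δg_SB(B) = 981575.63 − 982045.98 + 0.3086×2077.4 − 0.04193×2.51×2077.4 = -47.90 mGal
Difference = -47.90 − (-109.00) = 61.10 mGal

61.1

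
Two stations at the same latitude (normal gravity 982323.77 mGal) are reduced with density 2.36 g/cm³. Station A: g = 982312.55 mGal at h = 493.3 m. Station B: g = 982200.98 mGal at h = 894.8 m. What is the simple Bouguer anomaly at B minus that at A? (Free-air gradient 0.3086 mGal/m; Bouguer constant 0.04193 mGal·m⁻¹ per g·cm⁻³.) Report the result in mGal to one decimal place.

-27.4

Δg_SB(A) = 982312.55 − 982323.77 + 0.3086×493.3 − 0.04193×2.36×493.3 = 92.20 mGal
Δg_SB(B) = 982200.98 − 982323.77 + 0.3086×894.8 − 0.04193×2.36×894.8 = 64.80 mGal
Difference = 64.80 − (92.20) = -27.40 mGal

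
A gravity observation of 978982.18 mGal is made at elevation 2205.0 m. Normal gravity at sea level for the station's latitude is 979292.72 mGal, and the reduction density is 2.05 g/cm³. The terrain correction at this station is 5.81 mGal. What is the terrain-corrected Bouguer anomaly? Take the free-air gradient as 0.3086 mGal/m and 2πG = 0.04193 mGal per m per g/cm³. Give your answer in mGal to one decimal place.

Free-air correction = 0.3086 × 2205.0 = 680.46 mGal
Free-air anomaly = 978982.18 − 979292.72 + (680.46) = 369.92 mGal
Bouguer slab correction = 0.04193 × 2.05 × 2205.0 = 189.53 mGal
Simple Bouguer anomaly = 369.92 − (189.53) = 180.39 mGal
Complete Bouguer anomaly = 180.39 + 5.81 = 186.20 mGal

186.2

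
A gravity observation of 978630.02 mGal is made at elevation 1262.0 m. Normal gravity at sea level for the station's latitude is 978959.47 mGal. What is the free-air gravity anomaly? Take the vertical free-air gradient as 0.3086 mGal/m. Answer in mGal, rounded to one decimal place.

60.0

Free-air correction = 0.3086 × 1262.0 = 389.45 mGal
Free-air anomaly = 978630.02 − 978959.47 + (389.45) = 60.00 mGal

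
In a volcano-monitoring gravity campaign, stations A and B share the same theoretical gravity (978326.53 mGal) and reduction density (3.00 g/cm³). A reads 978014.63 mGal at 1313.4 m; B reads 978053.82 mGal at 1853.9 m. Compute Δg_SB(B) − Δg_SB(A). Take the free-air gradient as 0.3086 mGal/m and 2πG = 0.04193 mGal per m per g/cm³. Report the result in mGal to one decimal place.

Δg_SB(A) = 978014.63 − 978326.53 + 0.3086×1313.4 − 0.04193×3.00×1313.4 = -71.80 mGal
Δg_SB(B) = 978053.82 − 978326.53 + 0.3086×1853.9 − 0.04193×3.00×1853.9 = 66.20 mGal
Difference = 66.20 − (-71.80) = 138.00 mGal

138.0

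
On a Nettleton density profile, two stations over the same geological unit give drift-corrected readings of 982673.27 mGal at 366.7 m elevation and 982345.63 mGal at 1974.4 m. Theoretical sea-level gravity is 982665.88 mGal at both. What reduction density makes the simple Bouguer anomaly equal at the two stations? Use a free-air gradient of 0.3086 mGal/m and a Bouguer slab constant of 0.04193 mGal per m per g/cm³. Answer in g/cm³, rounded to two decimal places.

Δg_obs = 982345.63 − 982673.27 = -327.64 mGal over Δh = 1974.4 − 366.7 = 1607.7 m
Equal Bouguer anomalies ⇒ Δg_obs + (0.3086 − 0.04193ρ)·Δh = 0
0.3086 − 0.04193ρ = −Δg_obs/Δh = 0.20379
ρ = (0.3086 − 0.20379) / 0.04193 = 2.50 g/cm³

2.50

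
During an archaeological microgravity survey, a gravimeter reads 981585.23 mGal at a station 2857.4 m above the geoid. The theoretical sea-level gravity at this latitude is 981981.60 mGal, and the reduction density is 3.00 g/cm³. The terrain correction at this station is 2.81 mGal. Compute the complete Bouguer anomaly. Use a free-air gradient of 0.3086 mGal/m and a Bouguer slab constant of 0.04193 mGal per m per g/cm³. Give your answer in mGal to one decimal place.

128.8

Free-air correction = 0.3086 × 2857.4 = 881.79 mGal
Free-air anomaly = 981585.23 − 981981.60 + (881.79) = 485.42 mGal
Bouguer slab correction = 0.04193 × 3.00 × 2857.4 = 359.43 mGal
Simple Bouguer anomaly = 485.42 − (359.43) = 125.99 mGal
Complete Bouguer anomaly = 125.99 + 2.81 = 128.80 mGal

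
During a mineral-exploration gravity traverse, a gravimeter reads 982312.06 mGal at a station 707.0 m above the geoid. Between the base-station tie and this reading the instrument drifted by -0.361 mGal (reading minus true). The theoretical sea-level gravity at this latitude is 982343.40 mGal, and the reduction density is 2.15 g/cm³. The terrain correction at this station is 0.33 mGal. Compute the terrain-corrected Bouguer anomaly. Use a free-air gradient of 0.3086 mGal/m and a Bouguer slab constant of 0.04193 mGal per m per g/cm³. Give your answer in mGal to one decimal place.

Drift-corrected reading = 982312.06 − (-0.361) = 982312.421 mGal
Free-air correction = 0.3086 × 707.0 = 218.18 mGal
Free-air anomaly = 982312.421 − 982343.40 + (218.18) = 187.201 mGal
Bouguer slab correction = 0.04193 × 2.15 × 707.0 = 63.74 mGal
Simple Bouguer anomaly = 187.201 − (63.74) = 123.461 mGal
Complete Bouguer anomaly = 123.461 + 0.33 = 123.791 mGal

123.8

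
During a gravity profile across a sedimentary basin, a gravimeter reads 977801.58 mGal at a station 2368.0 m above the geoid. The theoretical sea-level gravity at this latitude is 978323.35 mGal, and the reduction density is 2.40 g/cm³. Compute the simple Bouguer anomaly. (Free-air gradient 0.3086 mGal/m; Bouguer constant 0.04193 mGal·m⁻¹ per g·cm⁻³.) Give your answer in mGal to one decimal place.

-29.3

Free-air correction = 0.3086 × 2368.0 = 730.76 mGal
Free-air anomaly = 977801.58 − 978323.35 + (730.76) = 208.99 mGal
Bouguer slab correction = 0.04193 × 2.40 × 2368.0 = 238.30 mGal
Simple Bouguer anomaly = 208.99 − (238.30) = -29.31 mGal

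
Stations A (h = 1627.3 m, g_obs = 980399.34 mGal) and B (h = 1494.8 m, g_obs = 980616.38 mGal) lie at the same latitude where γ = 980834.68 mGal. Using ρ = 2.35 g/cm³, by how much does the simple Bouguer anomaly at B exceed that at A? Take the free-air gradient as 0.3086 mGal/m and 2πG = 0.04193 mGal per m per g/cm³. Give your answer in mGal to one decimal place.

189.2

Δg_SB(A) = 980399.34 − 980834.68 + 0.3086×1627.3 − 0.04193×2.35×1627.3 = -93.50 mGal
Δg_SB(B) = 980616.38 − 980834.68 + 0.3086×1494.8 − 0.04193×2.35×1494.8 = 95.70 mGal
Difference = 95.70 − (-93.50) = 189.20 mGal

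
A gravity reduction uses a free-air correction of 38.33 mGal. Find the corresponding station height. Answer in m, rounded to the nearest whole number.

124

h = 38.33 / 0.3086 = 124.21 m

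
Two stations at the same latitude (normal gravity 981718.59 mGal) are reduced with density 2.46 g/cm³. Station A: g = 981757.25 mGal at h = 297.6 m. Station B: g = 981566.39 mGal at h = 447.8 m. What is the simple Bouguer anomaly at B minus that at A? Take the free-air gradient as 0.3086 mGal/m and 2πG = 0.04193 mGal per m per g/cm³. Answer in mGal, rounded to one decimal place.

Δg_SB(A) = 981757.25 − 981718.59 + 0.3086×297.6 − 0.04193×2.46×297.6 = 99.80 mGal
Δg_SB(B) = 981566.39 − 981718.59 + 0.3086×447.8 − 0.04193×2.46×447.8 = -60.20 mGal
Difference = -60.20 − (99.80) = -160.00 mGal

-160.0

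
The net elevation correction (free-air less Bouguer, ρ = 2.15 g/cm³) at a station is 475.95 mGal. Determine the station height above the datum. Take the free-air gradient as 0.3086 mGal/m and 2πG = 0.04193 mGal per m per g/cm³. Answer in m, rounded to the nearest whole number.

Combined gradient = 0.3086 − 0.04193 × 2.15 = 0.2184505 mGal/m
h = 475.95 / 0.2184505 = 2178.75 m

2179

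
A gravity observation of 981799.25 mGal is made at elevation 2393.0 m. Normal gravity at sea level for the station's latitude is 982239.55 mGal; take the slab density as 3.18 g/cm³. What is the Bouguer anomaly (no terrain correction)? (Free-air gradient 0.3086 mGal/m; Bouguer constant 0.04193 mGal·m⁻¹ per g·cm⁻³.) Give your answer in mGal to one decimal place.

Free-air correction = 0.3086 × 2393.0 = 738.48 mGal
Free-air anomaly = 981799.25 − 982239.55 + (738.48) = 298.18 mGal
Bouguer slab correction = 0.04193 × 3.18 × 2393.0 = 319.08 mGal
Simple Bouguer anomaly = 298.18 − (319.08) = -20.90 mGal

-20.9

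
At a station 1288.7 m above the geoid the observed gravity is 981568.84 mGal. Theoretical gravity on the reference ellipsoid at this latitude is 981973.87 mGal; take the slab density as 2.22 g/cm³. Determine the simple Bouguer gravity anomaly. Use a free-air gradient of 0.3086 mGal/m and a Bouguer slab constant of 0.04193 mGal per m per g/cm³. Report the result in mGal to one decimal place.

Free-air correction = 0.3086 × 1288.7 = 397.69 mGal
Free-air anomaly = 981568.84 − 981973.87 + (397.69) = -7.34 mGal
Bouguer slab correction = 0.04193 × 2.22 × 1288.7 = 119.96 mGal
Simple Bouguer anomaly = -7.34 − (119.96) = -127.30 mGal

-127.3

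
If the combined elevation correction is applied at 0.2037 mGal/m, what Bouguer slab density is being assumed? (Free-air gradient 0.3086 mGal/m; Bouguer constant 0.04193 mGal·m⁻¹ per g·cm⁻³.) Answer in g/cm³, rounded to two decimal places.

0.2037 = 0.3086 − 0.04193 × ρ
ρ = (0.3086 − 0.2037) / 0.04193 = 2.50 g/cm³

2.50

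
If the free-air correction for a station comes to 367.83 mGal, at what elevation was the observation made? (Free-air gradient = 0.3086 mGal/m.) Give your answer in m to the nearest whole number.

h = 367.83 / 0.3086 = 1191.93 m

1192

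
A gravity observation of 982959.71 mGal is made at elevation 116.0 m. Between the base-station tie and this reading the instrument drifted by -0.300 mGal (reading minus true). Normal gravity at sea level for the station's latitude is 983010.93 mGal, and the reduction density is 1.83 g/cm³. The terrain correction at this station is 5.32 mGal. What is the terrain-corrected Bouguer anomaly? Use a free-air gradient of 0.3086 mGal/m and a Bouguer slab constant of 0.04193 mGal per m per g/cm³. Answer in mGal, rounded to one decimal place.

-18.7

Drift-corrected reading = 982959.71 − (-0.300) = 982960.010 mGal
Free-air correction = 0.3086 × 116.0 = 35.80 mGal
Free-air anomaly = 982960.010 − 983010.93 + (35.80) = -15.120 mGal
Bouguer slab correction = 0.04193 × 1.83 × 116.0 = 8.90 mGal
Simple Bouguer anomaly = -15.120 − (8.90) = -24.020 mGal
Complete Bouguer anomaly = -24.020 + 5.32 = -18.700 mGal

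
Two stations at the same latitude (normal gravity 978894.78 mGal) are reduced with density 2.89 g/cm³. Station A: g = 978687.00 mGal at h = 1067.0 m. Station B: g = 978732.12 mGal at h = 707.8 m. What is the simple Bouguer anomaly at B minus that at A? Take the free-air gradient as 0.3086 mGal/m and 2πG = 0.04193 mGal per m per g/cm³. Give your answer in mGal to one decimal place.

-22.2

Δg_SB(A) = 978687.00 − 978894.78 + 0.3086×1067.0 − 0.04193×2.89×1067.0 = -7.80 mGal
Δg_SB(B) = 978732.12 − 978894.78 + 0.3086×707.8 − 0.04193×2.89×707.8 = -30.00 mGal
Difference = -30.00 − (-7.80) = -22.20 mGal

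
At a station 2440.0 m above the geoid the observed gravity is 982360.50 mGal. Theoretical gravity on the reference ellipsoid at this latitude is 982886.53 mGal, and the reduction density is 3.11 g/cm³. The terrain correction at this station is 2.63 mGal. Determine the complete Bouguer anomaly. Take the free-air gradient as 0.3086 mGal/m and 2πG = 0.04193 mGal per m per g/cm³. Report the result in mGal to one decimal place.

Free-air correction = 0.3086 × 2440.0 = 752.98 mGal
Free-air anomaly = 982360.50 − 982886.53 + (752.98) = 226.95 mGal
Bouguer slab correction = 0.04193 × 3.11 × 2440.0 = 318.18 mGal
Simple Bouguer anomaly = 226.95 − (318.18) = -91.23 mGal
Complete Bouguer anomaly = -91.23 + 2.63 = -88.60 mGal

-88.6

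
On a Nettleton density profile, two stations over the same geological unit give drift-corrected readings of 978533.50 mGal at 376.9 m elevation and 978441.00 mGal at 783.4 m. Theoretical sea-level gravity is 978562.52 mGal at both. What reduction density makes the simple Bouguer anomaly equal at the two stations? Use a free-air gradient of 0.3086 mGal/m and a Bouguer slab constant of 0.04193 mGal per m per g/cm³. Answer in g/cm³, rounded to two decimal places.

Δg_obs = 978441.00 − 978533.50 = -92.50 mGal over Δh = 783.4 − 376.9 = 406.5 m
Equal Bouguer anomalies ⇒ Δg_obs + (0.3086 − 0.04193ρ)·Δh = 0
0.3086 − 0.04193ρ = −Δg_obs/Δh = 0.22755
ρ = (0.3086 − 0.22755) / 0.04193 = 1.93 g/cm³

1.93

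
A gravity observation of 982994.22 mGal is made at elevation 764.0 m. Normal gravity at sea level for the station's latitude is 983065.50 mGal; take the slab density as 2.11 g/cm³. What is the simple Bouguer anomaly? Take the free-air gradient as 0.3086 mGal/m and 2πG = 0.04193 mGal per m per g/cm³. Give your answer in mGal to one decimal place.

96.9

Free-air correction = 0.3086 × 764.0 = 235.77 mGal
Free-air anomaly = 982994.22 − 983065.50 + (235.77) = 164.49 mGal
Bouguer slab correction = 0.04193 × 2.11 × 764.0 = 67.59 mGal
Simple Bouguer anomaly = 164.49 − (67.59) = 96.90 mGal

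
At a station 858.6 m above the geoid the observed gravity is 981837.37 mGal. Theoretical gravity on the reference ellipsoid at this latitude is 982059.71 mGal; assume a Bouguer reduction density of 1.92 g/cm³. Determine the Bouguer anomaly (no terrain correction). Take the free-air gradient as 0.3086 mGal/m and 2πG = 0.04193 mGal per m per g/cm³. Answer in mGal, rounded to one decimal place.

Free-air correction = 0.3086 × 858.6 = 264.96 mGal
Free-air anomaly = 981837.37 − 982059.71 + (264.96) = 42.62 mGal
Bouguer slab correction = 0.04193 × 1.92 × 858.6 = 69.12 mGal
Simple Bouguer anomaly = 42.62 − (69.12) = -26.50 mGal

-26.5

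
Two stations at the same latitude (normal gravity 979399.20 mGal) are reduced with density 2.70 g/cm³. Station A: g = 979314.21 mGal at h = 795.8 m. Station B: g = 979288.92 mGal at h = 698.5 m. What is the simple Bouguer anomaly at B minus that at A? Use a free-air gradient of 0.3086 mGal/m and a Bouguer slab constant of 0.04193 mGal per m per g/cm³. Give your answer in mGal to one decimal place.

-44.3

Δg_SB(A) = 979314.21 − 979399.20 + 0.3086×795.8 − 0.04193×2.70×795.8 = 70.50 mGal
Δg_SB(B) = 979288.92 − 979399.20 + 0.3086×698.5 − 0.04193×2.70×698.5 = 26.20 mGal
Difference = 26.20 − (70.50) = -44.30 mGal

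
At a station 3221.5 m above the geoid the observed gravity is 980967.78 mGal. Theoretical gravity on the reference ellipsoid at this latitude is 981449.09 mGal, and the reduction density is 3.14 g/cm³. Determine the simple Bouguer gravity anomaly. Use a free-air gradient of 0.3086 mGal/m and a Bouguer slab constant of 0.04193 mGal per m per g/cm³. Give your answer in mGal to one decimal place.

88.7

Free-air correction = 0.3086 × 3221.5 = 994.15 mGal
Free-air anomaly = 980967.78 − 981449.09 + (994.15) = 512.84 mGal
Bouguer slab correction = 0.04193 × 3.14 × 3221.5 = 424.14 mGal
Simple Bouguer anomaly = 512.84 − (424.14) = 88.70 mGal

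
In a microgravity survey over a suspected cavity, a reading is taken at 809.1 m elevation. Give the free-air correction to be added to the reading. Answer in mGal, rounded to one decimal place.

249.7

Free-air correction = 0.3086 × 809.1 = 249.7 mGal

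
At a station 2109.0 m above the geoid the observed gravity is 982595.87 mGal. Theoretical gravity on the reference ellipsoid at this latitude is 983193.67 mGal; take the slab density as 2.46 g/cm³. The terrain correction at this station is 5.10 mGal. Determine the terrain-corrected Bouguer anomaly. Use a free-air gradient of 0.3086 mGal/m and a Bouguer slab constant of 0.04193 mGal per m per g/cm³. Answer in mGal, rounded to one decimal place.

-159.4

Free-air correction = 0.3086 × 2109.0 = 650.84 mGal
Free-air anomaly = 982595.87 − 983193.67 + (650.84) = 53.04 mGal
Bouguer slab correction = 0.04193 × 2.46 × 2109.0 = 217.54 mGal
Simple Bouguer anomaly = 53.04 − (217.54) = -164.50 mGal
Complete Bouguer anomaly = -164.50 + 5.10 = -159.40 mGal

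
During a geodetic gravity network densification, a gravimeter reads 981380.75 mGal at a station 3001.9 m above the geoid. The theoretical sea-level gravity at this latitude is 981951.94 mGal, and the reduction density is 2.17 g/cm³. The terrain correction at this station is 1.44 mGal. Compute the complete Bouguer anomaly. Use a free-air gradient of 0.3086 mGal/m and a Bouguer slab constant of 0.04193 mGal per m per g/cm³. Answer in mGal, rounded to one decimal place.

83.5

Free-air correction = 0.3086 × 3001.9 = 926.39 mGal
Free-air anomaly = 981380.75 − 981951.94 + (926.39) = 355.20 mGal
Bouguer slab correction = 0.04193 × 2.17 × 3001.9 = 273.14 mGal
Simple Bouguer anomaly = 355.20 − (273.14) = 82.06 mGal
Complete Bouguer anomaly = 82.06 + 1.44 = 83.50 mGal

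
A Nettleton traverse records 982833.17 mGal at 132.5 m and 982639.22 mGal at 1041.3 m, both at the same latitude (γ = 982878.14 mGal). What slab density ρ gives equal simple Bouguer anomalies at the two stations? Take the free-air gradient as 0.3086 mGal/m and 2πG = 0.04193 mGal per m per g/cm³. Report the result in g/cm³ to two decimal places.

2.27

Δg_obs = 982639.22 − 982833.17 = -193.95 mGal over Δh = 1041.3 − 132.5 = 908.8 m
Equal Bouguer anomalies ⇒ Δg_obs + (0.3086 − 0.04193ρ)·Δh = 0
0.3086 − 0.04193ρ = −Δg_obs/Δh = 0.21341
ρ = (0.3086 − 0.21341) / 0.04193 = 2.27 g/cm³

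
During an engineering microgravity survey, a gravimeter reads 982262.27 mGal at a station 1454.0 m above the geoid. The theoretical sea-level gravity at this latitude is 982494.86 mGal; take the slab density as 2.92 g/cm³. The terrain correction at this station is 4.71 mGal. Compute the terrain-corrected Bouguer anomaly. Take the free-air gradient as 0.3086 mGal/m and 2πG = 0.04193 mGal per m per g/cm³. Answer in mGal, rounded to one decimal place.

Free-air correction = 0.3086 × 1454.0 = 448.70 mGal
Free-air anomaly = 982262.27 − 982494.86 + (448.70) = 216.11 mGal
Bouguer slab correction = 0.04193 × 2.92 × 1454.0 = 178.02 mGal
Simple Bouguer anomaly = 216.11 − (178.02) = 38.09 mGal
Complete Bouguer anomaly = 38.09 + 4.71 = 42.80 mGal

42.8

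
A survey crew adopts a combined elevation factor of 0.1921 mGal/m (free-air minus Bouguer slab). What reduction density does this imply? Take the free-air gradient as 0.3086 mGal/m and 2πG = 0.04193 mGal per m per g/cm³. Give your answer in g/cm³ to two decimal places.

2.78

0.1921 = 0.3086 − 0.04193 × ρ
ρ = (0.3086 − 0.1921) / 0.04193 = 2.78 g/cm³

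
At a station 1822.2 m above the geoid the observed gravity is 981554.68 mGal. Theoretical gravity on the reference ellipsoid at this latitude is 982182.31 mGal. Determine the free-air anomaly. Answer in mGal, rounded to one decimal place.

-65.3

Free-air correction = 0.3086 × 1822.2 = 562.33 mGal
Free-air anomaly = 981554.68 − 982182.31 + (562.33) = -65.30 mGal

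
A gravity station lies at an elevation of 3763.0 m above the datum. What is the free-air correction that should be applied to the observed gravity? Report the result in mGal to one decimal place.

1161.3

Free-air correction = 0.3086 × 3763.0 = 1161.3 mGal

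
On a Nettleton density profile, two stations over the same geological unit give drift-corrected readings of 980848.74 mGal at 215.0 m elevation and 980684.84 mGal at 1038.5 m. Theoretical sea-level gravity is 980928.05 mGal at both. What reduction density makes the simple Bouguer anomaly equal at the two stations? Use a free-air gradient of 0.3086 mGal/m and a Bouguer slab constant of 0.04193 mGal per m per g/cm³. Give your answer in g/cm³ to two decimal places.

Δg_obs = 980684.84 − 980848.74 = -163.90 mGal over Δh = 1038.5 − 215.0 = 823.5 m
Equal Bouguer anomalies ⇒ Δg_obs + (0.3086 − 0.04193ρ)·Δh = 0
0.3086 − 0.04193ρ = −Δg_obs/Δh = 0.19903
ρ = (0.3086 − 0.19903) / 0.04193 = 2.61 g/cm³

2.61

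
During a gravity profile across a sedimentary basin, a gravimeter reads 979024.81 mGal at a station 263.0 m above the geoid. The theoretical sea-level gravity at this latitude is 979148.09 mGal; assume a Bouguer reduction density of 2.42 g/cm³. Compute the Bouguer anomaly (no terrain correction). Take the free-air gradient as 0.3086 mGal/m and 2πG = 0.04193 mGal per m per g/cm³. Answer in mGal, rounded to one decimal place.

Free-air correction = 0.3086 × 263.0 = 81.16 mGal
Free-air anomaly = 979024.81 − 979148.09 + (81.16) = -42.12 mGal
Bouguer slab correction = 0.04193 × 2.42 × 263.0 = 26.69 mGal
Simple Bouguer anomaly = -42.12 − (26.69) = -68.81 mGal

-68.8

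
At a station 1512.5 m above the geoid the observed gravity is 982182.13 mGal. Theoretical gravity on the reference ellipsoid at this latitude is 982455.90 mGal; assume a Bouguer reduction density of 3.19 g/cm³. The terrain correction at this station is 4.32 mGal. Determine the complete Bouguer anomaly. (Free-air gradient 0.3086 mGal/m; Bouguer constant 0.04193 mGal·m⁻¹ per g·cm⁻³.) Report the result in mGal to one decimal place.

-5.0

Free-air correction = 0.3086 × 1512.5 = 466.76 mGal
Free-air anomaly = 982182.13 − 982455.90 + (466.76) = 192.99 mGal
Bouguer slab correction = 0.04193 × 3.19 × 1512.5 = 202.31 mGal
Simple Bouguer anomaly = 192.99 − (202.31) = -9.32 mGal
Complete Bouguer anomaly = -9.32 + 4.32 = -5.00 mGal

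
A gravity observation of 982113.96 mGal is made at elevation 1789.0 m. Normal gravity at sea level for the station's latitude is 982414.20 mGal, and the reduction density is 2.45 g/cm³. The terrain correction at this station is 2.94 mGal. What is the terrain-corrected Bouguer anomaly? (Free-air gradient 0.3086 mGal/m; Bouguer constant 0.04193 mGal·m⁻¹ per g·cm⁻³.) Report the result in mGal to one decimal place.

71.0

Free-air correction = 0.3086 × 1789.0 = 552.09 mGal
Free-air anomaly = 982113.96 − 982414.20 + (552.09) = 251.85 mGal
Bouguer slab correction = 0.04193 × 2.45 × 1789.0 = 183.78 mGal
Simple Bouguer anomaly = 251.85 − (183.78) = 68.07 mGal
Complete Bouguer anomaly = 68.07 + 2.94 = 71.01 mGal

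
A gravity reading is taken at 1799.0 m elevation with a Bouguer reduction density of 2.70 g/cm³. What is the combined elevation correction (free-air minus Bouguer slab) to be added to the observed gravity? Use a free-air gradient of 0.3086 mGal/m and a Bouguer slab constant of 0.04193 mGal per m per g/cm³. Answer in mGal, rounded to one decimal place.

351.5

Combined gradient = 0.3086 − 0.04193 × 2.70 = 0.1953890 mGal/m
Combined elevation correction = 0.1953890 × 1799.0 = 351.5 mGal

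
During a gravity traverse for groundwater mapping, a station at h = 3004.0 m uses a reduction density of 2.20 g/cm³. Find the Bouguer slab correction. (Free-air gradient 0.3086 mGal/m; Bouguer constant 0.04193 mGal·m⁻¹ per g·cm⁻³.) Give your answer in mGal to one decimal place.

277.1

Bouguer slab correction = 0.04193 × 2.20 × 3004.0 = 277.1 mGal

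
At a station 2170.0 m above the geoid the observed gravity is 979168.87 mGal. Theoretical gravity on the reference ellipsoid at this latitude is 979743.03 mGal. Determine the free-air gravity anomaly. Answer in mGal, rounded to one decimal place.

95.5

Free-air correction = 0.3086 × 2170.0 = 669.66 mGal
Free-air anomaly = 979168.87 − 979743.03 + (669.66) = 95.50 mGal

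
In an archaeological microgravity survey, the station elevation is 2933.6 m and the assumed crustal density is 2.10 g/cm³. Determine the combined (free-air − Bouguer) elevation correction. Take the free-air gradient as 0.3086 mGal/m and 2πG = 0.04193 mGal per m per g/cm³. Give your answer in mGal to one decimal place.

647.0

Combined gradient = 0.3086 − 0.04193 × 2.10 = 0.2205470 mGal/m
Combined elevation correction = 0.2205470 × 2933.6 = 647.0 mGal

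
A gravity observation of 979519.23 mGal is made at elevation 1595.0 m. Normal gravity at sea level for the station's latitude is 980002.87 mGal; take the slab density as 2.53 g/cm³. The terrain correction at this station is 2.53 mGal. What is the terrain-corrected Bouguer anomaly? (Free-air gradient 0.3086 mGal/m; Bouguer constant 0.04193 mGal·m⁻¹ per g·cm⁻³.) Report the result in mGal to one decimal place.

-158.1

Free-air correction = 0.3086 × 1595.0 = 492.22 mGal
Free-air anomaly = 979519.23 − 980002.87 + (492.22) = 8.58 mGal
Bouguer slab correction = 0.04193 × 2.53 × 1595.0 = 169.20 mGal
Simple Bouguer anomaly = 8.58 − (169.20) = -160.62 mGal
Complete Bouguer anomaly = -160.62 + 2.53 = -158.09 mGal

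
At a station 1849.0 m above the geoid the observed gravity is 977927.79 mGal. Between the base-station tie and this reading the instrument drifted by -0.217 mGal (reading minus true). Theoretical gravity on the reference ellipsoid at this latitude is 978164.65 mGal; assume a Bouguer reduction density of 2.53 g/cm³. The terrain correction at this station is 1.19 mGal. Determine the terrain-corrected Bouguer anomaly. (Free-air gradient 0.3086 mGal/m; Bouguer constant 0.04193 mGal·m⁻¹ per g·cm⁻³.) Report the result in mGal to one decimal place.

Drift-corrected reading = 977927.79 − (-0.217) = 977928.007 mGal
Free-air correction = 0.3086 × 1849.0 = 570.60 mGal
Free-air anomaly = 977928.007 − 978164.65 + (570.60) = 333.957 mGal
Bouguer slab correction = 0.04193 × 2.53 × 1849.0 = 196.15 mGal
Simple Bouguer anomaly = 333.957 − (196.15) = 137.807 mGal
Complete Bouguer anomaly = 137.807 + 1.19 = 138.997 mGal

139.0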